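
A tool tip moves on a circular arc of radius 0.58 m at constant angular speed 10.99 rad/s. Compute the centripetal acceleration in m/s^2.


a_c = omega^2 * r = 10.99^2 * 0.58 = 70.0525

70.0525 m/s^2


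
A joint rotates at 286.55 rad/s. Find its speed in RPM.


RPM = 286.55 * 60/(2*pi) = 2736.3509

2736.3509 RPM


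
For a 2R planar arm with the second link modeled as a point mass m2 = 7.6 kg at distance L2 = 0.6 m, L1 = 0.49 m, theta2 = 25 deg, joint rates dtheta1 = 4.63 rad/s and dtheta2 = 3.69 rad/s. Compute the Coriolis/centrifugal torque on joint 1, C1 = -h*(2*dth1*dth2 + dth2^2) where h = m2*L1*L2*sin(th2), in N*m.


h = m2*L1*L2*sin(th2) = 7.6*0.49*0.6*sin(25 deg) = 0.944298
C1 = -h*(2*4.63*3.69 + 3.69^2) = -0.944298*47.7855 = -45.1238

-45.1238 N*m


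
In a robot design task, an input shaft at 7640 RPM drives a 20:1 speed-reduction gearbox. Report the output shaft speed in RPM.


omega_out = omega_in / N = 7640 / 20 = 382.0000

382.0000 RPM


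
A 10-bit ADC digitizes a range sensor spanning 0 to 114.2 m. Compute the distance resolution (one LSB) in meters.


res = range / 2^n = 114.2/2^10 = 114.2/1024 = 0.1115

0.1115 m


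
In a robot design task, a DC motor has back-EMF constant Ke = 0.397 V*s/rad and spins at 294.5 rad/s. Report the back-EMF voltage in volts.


V_emf = Ke * omega = 0.397*294.5 = 116.9165

116.9165 V


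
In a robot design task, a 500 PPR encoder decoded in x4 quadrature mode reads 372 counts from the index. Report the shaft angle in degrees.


angle = counts * 360 / (PPR*4) = 372 * 360 / 2000 = 66.9600

66.9600 degrees


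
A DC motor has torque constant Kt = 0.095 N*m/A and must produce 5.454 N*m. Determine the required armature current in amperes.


I = tau / Kt = 5.454/0.095 = 57.4105

57.4105 A


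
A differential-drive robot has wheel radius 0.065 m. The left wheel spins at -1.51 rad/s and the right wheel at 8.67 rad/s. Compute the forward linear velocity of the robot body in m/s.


v = r*(wR + wL)/2 = 0.065*(8.67 + -1.51)/2 = 0.2327

0.2327 m/s


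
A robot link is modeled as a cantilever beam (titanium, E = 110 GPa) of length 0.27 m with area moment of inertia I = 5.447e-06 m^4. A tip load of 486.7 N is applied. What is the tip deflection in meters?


delta = F*L^3/(3*E*I) = 486.7*0.27^3/(3*1.100e+11*5.447e-06)
      = 9.5797161/1797510 = 5.3294e-06

5.3294e-06 m


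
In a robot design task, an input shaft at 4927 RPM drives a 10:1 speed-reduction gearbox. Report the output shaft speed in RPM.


omega_out = omega_in / N = 4927 / 10 = 492.7000

492.7000 RPM


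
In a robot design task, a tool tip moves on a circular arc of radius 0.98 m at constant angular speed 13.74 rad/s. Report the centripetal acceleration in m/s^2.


a_c = omega^2 * r = 13.74^2 * 0.98 = 185.0118

185.0118 m/s^2


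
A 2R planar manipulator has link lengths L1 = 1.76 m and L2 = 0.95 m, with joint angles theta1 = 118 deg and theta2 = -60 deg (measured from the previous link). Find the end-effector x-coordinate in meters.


x = L1*cos(th1) + L2*cos(th1+th2) = 1.76*cos(118 deg) + 0.95*cos(58 deg) = -0.3228

-0.3228 m


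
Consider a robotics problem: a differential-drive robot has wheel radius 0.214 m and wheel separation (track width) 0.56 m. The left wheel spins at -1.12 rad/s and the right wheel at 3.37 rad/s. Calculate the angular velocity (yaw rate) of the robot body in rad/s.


omega = r*(wR - wL)/L = 0.214*(3.37 - (-1.12))/0.56 = 1.7158

1.7158 rad/s


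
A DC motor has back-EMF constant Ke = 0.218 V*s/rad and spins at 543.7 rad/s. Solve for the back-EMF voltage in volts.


V_emf = Ke * omega = 0.218*543.7 = 118.5266

118.5266 V


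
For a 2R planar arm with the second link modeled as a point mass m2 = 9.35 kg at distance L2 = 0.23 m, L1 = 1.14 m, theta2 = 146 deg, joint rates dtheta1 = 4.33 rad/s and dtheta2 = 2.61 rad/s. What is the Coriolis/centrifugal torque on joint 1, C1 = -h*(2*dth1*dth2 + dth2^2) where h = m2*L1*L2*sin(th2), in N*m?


h = m2*L1*L2*sin(th2) = 9.35*1.14*0.23*sin(146 deg) = 1.370901
C1 = -h*(2*4.33*2.61 + 2.61^2) = -1.370901*29.4147 = -40.3246

-40.3246 N*m


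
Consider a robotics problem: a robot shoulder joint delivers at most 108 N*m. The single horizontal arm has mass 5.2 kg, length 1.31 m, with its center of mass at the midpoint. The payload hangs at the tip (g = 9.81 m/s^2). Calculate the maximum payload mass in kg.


tau_arm = m_arm*g*(L/2) = 5.2*9.81*1.31/2 = 33.4129 N*m
tau_payload = tau_max - tau_arm = 108 - 33.4129 = 74.5871
m_payload = tau_payload / (g*L) = 74.5871 / (9.81*1.31) = 5.8039

5.8039 kg


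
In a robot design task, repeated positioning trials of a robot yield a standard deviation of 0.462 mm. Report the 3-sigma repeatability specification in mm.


repeatability = 3*sigma = 3*0.462 = 1.3860

1.3860 mm


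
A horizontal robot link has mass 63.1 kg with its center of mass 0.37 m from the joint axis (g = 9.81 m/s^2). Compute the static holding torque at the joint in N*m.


tau = m*g*L = 63.1 * 9.81 * 0.37 = 229.0341

229.0341 N*m


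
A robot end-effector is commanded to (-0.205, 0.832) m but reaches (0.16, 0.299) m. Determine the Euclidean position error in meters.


dx = 0.16 - (-0.205) = 0.3650, dy = 0.299 - (0.832) = -0.5330
err = sqrt(0.133225 + 0.284089) = 0.6460

0.6460 m


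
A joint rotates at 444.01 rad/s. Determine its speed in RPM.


RPM = 444.01 * 60/(2*pi) = 4239.9832

4239.9832 RPM


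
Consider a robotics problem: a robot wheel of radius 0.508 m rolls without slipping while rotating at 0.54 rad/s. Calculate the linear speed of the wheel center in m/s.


v = omega * r = 0.54 * 0.508 = 0.2743

0.2743 m/s


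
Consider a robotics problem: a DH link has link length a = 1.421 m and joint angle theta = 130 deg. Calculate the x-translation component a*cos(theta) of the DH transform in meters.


a*cos(theta) = 1.421*cos(130 deg) = -0.9134

-0.9134 m


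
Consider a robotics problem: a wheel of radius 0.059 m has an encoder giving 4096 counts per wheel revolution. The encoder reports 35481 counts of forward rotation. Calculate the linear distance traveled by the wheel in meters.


revs = 35481/4096 = 8.662354
d = revs * 2*pi*r = 8.662354 * 2*pi*0.059 = 3.2112

3.2112 m


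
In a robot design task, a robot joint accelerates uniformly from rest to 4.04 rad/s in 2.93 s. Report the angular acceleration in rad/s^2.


alpha = delta_omega / t = 4.04 / 2.93 = 1.3788

1.3788 rad/s^2


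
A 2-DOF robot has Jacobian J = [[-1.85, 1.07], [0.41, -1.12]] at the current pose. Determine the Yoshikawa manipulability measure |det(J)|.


det(J) = -1.85*-1.12 - (1.07)*(0.41) = 1.6333
|det(J)| = 1.6333

1.6333


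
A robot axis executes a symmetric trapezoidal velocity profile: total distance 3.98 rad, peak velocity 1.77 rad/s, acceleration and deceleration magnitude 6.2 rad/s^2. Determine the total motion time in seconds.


t_acc = v/a = 1.77/6.2 = 0.285484 s
d_acc = v^2/(2a) = 0.252653 rad (each ramp)
d_cruise = 3.98 - 2*0.252653 = 3.474694 rad
t_cruise = 3.474694/1.77 = 1.963104 s
t_total = 2*0.285484 + 1.963104 = 2.5341

2.5341 s


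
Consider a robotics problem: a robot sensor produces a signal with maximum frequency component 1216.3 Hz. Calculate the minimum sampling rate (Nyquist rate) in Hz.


f_s,min = 2*f_max = 2*1216.3 = 2432.6000

2432.6000 Hz


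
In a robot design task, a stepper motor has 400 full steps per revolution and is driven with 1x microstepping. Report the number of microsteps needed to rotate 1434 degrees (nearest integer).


step_size = 360/(400*1) = 360/400 = 0.900000 deg
n = 1434/(360/400) = 1434*400/360 = 1593.3333 -> 1593

1593 steps


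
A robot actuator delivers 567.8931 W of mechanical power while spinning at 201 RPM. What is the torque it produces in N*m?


omega = 201 * 2*pi/60 = 21.048671 rad/s
tau = P / omega = 567.8931 / 21.048671 = 26.9800

26.9800 N*m


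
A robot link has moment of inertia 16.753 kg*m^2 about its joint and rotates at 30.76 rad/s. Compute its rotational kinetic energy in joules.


KE = (1/2)*I*omega^2 = 0.5*16.753*30.76^2 = 7925.6567

7925.6567 J


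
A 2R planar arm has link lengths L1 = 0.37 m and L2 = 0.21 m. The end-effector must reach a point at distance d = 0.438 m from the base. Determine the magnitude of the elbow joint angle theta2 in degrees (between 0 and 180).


cos(th2) = (d^2 - L1^2 - L2^2)/(2*L1*L2) = (0.438^2 - 0.37^2 - 0.21^2)/(2*0.37*0.21) = 0.06978121
th2 = acos(0.06978121) = 85.9986 deg

85.9986 degrees


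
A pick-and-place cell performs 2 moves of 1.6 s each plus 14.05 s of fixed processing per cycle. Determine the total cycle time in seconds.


T = 2*1.6 + 14.05 = 17.2500

17.2500 s


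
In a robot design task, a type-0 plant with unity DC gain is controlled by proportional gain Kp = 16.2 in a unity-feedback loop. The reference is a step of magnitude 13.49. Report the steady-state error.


e_ss = R/(1 + Kp) = 13.49/(1 + 16.2) = 13.49/17.2000 = 0.7843

0.7843


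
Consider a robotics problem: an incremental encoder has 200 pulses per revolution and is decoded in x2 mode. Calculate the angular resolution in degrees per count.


resolution = 360 / (PPR * 2) = 360 / 400 = 0.9000

0.9000 degrees


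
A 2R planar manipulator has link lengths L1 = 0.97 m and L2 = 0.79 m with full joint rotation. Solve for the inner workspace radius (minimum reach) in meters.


r_min = |L1 - L2| = |0.97 - 0.79| = 0.1800

0.1800 m


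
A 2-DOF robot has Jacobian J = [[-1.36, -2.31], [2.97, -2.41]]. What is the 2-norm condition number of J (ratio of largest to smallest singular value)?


JJ^T eigenvalues: trace(JJ^T) = 21.8147, det(JJ^T) = det(J)^2 = 102.78512689
s_max^2 = (21.8147 + sqrt(64.74062853))/2 = 14.93042807
s_min^2 = (21.8147 - sqrt(64.74062853))/2 = 6.88427193
kappa = s_max/s_min = sqrt(14.93042807/6.88427193) = 1.4727

1.4727


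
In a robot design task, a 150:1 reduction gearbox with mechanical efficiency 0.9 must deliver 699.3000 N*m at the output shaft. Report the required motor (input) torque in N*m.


tau_in = tau_out / (N * eta) = 699.3000 / (150 * 0.9) = 5.1800

5.1800 N*m


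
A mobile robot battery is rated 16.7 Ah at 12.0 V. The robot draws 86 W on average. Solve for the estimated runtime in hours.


E = 16.7*12.0 = 200.4000 Wh
t = E/P = 200.4000/86 = 2.3302

2.3302 hours


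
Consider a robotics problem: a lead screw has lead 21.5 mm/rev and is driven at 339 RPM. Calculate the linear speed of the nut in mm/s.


v = lead * (RPM/60) = 21.5*339/60 = 121.4750

121.4750 mm/s


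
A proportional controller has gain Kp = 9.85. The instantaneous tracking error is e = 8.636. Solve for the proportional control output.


u_P = Kp * e = 9.85 * 8.636 = 85.0646

85.0646


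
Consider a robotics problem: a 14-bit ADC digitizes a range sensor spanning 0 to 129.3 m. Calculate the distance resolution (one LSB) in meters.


res = range / 2^n = 129.3/2^14 = 129.3/16384 = 0.0079

0.0079 m


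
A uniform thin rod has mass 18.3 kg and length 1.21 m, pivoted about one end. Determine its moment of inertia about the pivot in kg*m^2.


I = (1/3)*m*L^2 = (1/3)*18.3*1.21^2 = 8.9310

8.9310 kg*m^2


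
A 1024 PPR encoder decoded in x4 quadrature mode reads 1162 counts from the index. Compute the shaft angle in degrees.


angle = counts * 360 / (PPR*4) = 1162 * 360 / 4096 = 102.1289

102.1289 degrees


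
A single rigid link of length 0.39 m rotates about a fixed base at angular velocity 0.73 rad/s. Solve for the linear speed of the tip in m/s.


v = L*omega = 0.39 * 0.73 = 0.2847

0.2847 m/s


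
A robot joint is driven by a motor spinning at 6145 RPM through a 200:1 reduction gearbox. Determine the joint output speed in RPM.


omega_joint = omega_motor / N = 6145 / 200 = 30.7250

30.7250 RPM


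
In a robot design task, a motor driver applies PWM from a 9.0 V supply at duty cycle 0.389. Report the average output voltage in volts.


V_avg = V_supply * D = 9.0*0.389 = 3.5010

3.5010 V


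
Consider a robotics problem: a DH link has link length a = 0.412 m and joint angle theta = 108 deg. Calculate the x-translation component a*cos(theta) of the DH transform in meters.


a*cos(theta) = 0.412*cos(108 deg) = -0.1273

-0.1273 m


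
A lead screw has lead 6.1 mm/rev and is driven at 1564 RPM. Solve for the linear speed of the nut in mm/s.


v = lead * (RPM/60) = 6.1*1564/60 = 159.0067

159.0067 mm/s


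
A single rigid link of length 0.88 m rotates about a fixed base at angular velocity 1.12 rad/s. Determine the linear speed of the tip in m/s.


v = L*omega = 0.88 * 1.12 = 0.9856

0.9856 m/s


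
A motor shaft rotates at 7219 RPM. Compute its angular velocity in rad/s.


omega = 7219 * 2*pi/60 = 755.9719

755.9719 rad/s


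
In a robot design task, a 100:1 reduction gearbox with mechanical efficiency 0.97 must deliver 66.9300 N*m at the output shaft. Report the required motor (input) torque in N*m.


tau_in = tau_out / (N * eta) = 66.9300 / (100 * 0.97) = 0.6900

0.6900 N*m


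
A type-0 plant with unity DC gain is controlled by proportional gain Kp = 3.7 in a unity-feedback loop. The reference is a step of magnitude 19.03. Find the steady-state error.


e_ss = R/(1 + Kp) = 19.03/(1 + 3.7) = 19.03/4.7000 = 4.0489

4.0489


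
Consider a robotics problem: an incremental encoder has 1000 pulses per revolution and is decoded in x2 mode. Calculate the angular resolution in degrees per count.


resolution = 360 / (PPR * 2) = 360 / 2000 = 0.1800

0.1800 degrees


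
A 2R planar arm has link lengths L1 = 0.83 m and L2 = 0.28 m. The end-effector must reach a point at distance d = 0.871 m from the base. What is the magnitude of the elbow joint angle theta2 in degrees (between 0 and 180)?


cos(th2) = (d^2 - L1^2 - L2^2)/(2*L1*L2) = (0.871^2 - 0.83^2 - 0.28^2)/(2*0.83*0.28) = -0.01862952
th2 = acos(-0.01862952) = 91.0675 deg

91.0675 degrees


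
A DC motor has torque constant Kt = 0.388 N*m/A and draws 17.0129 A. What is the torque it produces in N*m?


tau = Kt * I = 0.388*17.0129 = 6.6010

6.6010 N*m


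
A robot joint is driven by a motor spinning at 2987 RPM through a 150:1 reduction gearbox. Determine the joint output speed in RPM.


omega_joint = omega_motor / N = 2987 / 150 = 19.9133

19.9133 RPM


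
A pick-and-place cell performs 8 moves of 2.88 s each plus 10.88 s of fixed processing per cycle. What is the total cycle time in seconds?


T = 8*2.88 + 10.88 = 33.9200

33.9200 s


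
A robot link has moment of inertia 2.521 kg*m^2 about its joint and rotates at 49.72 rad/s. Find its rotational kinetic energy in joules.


KE = (1/2)*I*omega^2 = 0.5*2.521*49.72^2 = 3116.0548

3116.0548 J


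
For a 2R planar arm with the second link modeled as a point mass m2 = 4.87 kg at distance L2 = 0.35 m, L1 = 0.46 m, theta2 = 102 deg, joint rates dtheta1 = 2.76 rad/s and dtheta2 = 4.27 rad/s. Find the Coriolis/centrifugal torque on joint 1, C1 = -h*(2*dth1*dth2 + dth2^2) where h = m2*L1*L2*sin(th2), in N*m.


h = m2*L1*L2*sin(th2) = 4.87*0.46*0.35*sin(102 deg) = 0.766936
C1 = -h*(2*2.76*4.27 + 4.27^2) = -0.766936*41.8033 = -32.0605

-32.0605 N*m


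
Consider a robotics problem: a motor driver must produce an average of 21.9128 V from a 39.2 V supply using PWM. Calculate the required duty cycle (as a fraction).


D = V_avg/V_supply = 21.9128/39.2 = 0.5590

0.5590


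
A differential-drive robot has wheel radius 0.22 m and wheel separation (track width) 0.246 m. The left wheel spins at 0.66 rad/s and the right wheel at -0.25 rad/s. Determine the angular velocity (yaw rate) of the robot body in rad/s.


omega = r*(wR - wL)/L = 0.22*(-0.25 - (0.66))/0.246 = -0.8138

-0.8138 rad/s


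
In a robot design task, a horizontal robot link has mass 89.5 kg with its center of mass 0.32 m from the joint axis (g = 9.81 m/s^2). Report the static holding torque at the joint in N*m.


tau = m*g*L = 89.5 * 9.81 * 0.32 = 280.9584

280.9584 N*m


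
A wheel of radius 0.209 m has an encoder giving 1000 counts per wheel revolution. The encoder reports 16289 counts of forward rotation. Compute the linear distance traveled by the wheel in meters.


revs = 16289/1000 = 16.289000
d = revs * 2*pi*r = 16.289000 * 2*pi*0.209 = 21.3905

21.3905 m


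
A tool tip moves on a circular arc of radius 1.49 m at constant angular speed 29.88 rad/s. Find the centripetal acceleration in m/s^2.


a_c = omega^2 * r = 29.88^2 * 1.49 = 1330.2935

1330.2935 m/s^2


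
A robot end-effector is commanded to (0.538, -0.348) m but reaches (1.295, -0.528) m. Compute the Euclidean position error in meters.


dx = 1.295 - (0.538) = 0.7570, dy = -0.528 - (-0.348) = -0.1800
err = sqrt(0.573049 + 0.032400) = 0.7781

0.7781 m


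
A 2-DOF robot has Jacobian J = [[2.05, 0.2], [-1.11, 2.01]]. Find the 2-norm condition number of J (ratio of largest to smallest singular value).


JJ^T eigenvalues: trace(JJ^T) = 9.5147, det(JJ^T) = det(J)^2 = 18.85730625
s_max^2 = (9.5147 + sqrt(15.10029109))/2 = 6.70030465
s_min^2 = (9.5147 - sqrt(15.10029109))/2 = 2.81439535
kappa = s_max/s_min = sqrt(6.70030465/2.81439535) = 1.5430

1.5430


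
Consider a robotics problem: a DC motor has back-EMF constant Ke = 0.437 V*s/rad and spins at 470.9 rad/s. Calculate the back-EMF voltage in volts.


V_emf = Ke * omega = 0.437*470.9 = 205.7833

205.7833 V


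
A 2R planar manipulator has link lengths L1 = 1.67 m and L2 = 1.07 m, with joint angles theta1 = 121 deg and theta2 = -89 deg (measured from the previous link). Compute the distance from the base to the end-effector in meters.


x = L1*cos(th1) + L2*cos(th1+th2) = 0.047298
y = L1*sin(th1) + L2*sin(th1+th2) = 1.998483
d = sqrt(x^2 + y^2) = sqrt(0.002237 + 3.993934) = 1.9990

1.9990 m


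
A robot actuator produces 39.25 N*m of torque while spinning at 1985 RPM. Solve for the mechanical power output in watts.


omega = 1985 * 2*pi/60 = 207.868714 rad/s
P = tau * omega = 39.25 * 207.868714 = 8158.8470

8158.8470 W


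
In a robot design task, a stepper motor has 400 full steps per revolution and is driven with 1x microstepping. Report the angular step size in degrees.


step = 360/(400*1) = 360/400 = 0.9000

0.9000 degrees


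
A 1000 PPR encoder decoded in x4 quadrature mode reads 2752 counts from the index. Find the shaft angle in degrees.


angle = counts * 360 / (PPR*4) = 2752 * 360 / 4000 = 247.6800

247.6800 degrees


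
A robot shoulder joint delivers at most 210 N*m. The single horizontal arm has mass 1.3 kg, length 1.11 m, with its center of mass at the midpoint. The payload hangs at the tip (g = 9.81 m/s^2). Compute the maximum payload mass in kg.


tau_arm = m_arm*g*(L/2) = 1.3*9.81*1.11/2 = 7.0779 N*m
tau_payload = tau_max - tau_arm = 210 - 7.0779 = 202.9221
m_payload = tau_payload / (g*L) = 202.9221 / (9.81*1.11) = 18.6353

18.6353 kg


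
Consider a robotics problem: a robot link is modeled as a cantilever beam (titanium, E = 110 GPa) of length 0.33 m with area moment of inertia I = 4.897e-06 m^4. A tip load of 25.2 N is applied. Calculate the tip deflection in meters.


delta = F*L^3/(3*E*I) = 25.2*0.33^3/(3*1.100e+11*4.897e-06)
      = 0.9056124/1616010 = 5.6040e-07

5.6040e-07 m


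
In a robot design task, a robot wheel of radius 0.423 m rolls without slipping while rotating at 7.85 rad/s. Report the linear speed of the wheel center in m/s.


v = omega * r = 7.85 * 0.423 = 3.3205

3.3205 m/s


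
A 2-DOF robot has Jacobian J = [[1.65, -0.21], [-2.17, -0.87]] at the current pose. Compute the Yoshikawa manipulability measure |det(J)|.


det(J) = 1.65*-0.87 - (-0.21)*(-2.17) = -1.8912
|det(J)| = 1.8912

1.8912


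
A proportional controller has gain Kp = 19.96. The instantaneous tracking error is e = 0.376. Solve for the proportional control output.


u_P = Kp * e = 19.96 * 0.376 = 7.5050

7.5050


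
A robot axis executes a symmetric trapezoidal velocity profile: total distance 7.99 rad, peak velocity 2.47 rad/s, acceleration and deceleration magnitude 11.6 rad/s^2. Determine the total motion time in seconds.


t_acc = v/a = 2.47/11.6 = 0.212931 s
d_acc = v^2/(2a) = 0.262970 rad (each ramp)
d_cruise = 7.99 - 2*0.262970 = 7.464060 rad
t_cruise = 7.464060/2.47 = 3.021887 s
t_total = 2*0.212931 + 3.021887 = 3.4477

3.4477 s


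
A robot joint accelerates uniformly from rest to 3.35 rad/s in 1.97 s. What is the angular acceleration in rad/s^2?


alpha = delta_omega / t = 3.35 / 1.97 = 1.7005

1.7005 rad/s^2


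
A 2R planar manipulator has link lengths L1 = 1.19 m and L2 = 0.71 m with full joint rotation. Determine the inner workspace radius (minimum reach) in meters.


r_min = |L1 - L2| = |1.19 - 0.71| = 0.4800

0.4800 m


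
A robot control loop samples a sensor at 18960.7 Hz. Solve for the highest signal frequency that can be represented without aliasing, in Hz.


f_max = f_s/2 = 18960.7/2 = 9480.3500

9480.3500 Hz


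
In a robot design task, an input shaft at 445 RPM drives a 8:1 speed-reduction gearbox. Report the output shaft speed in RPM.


omega_out = omega_in / N = 445 / 8 = 55.6250

55.6250 RPM


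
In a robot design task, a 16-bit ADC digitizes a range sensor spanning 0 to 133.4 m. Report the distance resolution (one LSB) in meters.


res = range / 2^n = 133.4/2^16 = 133.4/65536 = 0.0020

0.0020 m


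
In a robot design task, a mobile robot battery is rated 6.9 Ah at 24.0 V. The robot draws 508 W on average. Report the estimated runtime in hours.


E = 6.9*24.0 = 165.6000 Wh
t = E/P = 165.6000/508 = 0.3260

0.3260 hours


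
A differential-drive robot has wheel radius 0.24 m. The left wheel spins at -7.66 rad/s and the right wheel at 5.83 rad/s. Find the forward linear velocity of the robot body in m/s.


v = r*(wR + wL)/2 = 0.24*(5.83 + -7.66)/2 = -0.2196

-0.2196 m/s


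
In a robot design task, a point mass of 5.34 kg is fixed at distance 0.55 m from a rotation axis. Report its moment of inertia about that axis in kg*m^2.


I = m*r^2 = 5.34*0.55^2 = 1.6154

1.6154 kg*m^2


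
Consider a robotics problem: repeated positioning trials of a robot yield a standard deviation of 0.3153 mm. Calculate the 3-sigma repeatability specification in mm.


repeatability = 3*sigma = 3*0.3153 = 0.9459

0.9459 mm


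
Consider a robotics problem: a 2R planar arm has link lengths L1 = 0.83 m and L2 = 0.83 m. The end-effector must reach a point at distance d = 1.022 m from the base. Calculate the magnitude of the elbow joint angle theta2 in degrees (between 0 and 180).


cos(th2) = (d^2 - L1^2 - L2^2)/(2*L1*L2) = (1.022^2 - 0.83^2 - 0.83^2)/(2*0.83*0.83) = -0.24191900
th2 = acos(-0.24191900) = 103.9998 deg

103.9998 degrees


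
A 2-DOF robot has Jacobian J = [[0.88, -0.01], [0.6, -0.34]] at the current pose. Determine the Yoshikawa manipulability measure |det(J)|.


det(J) = 0.88*-0.34 - (-0.01)*(0.6) = -0.2932
|det(J)| = 0.2932

0.2932


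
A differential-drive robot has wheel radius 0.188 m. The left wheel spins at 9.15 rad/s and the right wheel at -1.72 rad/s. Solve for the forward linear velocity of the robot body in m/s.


v = r*(wR + wL)/2 = 0.188*(-1.72 + 9.15)/2 = 0.6984

0.6984 m/s


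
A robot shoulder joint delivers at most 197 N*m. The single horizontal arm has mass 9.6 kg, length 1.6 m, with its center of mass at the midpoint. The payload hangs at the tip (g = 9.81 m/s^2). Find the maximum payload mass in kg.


tau_arm = m_arm*g*(L/2) = 9.6*9.81*1.6/2 = 75.3408 N*m
tau_payload = tau_max - tau_arm = 197 - 75.3408 = 121.6592
m_payload = tau_payload / (g*L) = 121.6592 / (9.81*1.6) = 7.7510

7.7510 kg


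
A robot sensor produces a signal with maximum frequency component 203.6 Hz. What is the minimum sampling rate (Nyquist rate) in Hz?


f_s,min = 2*f_max = 2*203.6 = 407.2000

407.2000 Hz


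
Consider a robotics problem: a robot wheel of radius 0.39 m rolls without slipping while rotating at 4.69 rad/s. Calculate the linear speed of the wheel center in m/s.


v = omega * r = 4.69 * 0.39 = 1.8291

1.8291 m/s


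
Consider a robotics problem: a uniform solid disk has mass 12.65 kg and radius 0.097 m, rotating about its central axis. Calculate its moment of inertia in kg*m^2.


I = (1/2)*m*R^2 = 0.5*12.65*0.097^2 = 0.0595

0.0595 kg*m^2


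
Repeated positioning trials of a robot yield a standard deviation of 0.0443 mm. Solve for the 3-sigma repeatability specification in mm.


repeatability = 3*sigma = 3*0.0443 = 0.1329

0.1329 mm


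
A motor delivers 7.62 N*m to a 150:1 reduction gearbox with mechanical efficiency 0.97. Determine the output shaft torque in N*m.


tau_out = tau_in * N * eta = 7.62 * 150 * 0.97 = 1108.7100

1108.7100 N*m


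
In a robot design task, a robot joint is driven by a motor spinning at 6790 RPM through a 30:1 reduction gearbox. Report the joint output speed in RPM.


omega_joint = omega_motor / N = 6790 / 30 = 226.3333

226.3333 RPM


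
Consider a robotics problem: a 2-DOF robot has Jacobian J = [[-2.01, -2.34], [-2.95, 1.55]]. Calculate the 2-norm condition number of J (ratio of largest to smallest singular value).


JJ^T eigenvalues: trace(JJ^T) = 20.6207, det(JJ^T) = det(J)^2 = 100.37034225
s_max^2 = (20.6207 + sqrt(23.73189949))/2 = 12.74611987
s_min^2 = (20.6207 - sqrt(23.73189949))/2 = 7.87458013
kappa = s_max/s_min = sqrt(12.74611987/7.87458013) = 1.2723

1.2723


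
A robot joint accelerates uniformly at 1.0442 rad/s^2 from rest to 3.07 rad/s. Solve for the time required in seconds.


t = delta_omega / alpha = 3.07 / 1.0442 = 2.9400

2.9400 s


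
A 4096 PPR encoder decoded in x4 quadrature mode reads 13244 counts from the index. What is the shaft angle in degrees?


angle = counts * 360 / (PPR*4) = 13244 * 360 / 16384 = 291.0059

291.0059 degrees


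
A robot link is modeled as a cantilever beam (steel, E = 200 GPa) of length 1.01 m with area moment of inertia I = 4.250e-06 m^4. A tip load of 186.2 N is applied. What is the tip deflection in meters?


delta = F*L^3/(3*E*I) = 186.2*1.01^3/(3*2.000e+11*4.250e-06)
      = 191.8420462/2550000 = 7.5232e-05

7.5232e-05 m


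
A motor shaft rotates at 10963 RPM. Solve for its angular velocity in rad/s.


omega = 10963 * 2*pi/60 = 1148.0427

1148.0427 rad/s


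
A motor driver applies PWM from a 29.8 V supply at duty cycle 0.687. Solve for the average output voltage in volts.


V_avg = V_supply * D = 29.8*0.687 = 20.4726

20.4726 V


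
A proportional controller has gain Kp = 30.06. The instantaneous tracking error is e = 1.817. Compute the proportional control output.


u_P = Kp * e = 30.06 * 1.817 = 54.6190

54.6190


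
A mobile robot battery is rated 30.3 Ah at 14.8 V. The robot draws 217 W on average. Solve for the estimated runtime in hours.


E = 30.3*14.8 = 448.4400 Wh
t = E/P = 448.4400/217 = 2.0665

2.0665 hours


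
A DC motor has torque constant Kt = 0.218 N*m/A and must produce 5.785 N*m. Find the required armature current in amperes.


I = tau / Kt = 5.785/0.218 = 26.5367

26.5367 A


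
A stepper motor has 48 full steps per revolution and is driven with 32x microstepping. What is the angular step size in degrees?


step = 360/(48*32) = 360/1536 = 0.2344

0.2344 degrees


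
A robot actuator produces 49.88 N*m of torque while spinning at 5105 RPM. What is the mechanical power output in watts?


omega = 5105 * 2*pi/60 = 534.594350 rad/s
P = tau * omega = 49.88 * 534.594350 = 26665.5662

26665.5662 W


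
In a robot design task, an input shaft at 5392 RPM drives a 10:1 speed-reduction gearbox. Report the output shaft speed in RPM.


omega_out = omega_in / N = 5392 / 10 = 539.2000

539.2000 RPM


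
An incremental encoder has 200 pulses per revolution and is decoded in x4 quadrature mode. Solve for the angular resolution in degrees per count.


resolution = 360 / (PPR * 4) = 360 / 800 = 0.4500

0.4500 degrees


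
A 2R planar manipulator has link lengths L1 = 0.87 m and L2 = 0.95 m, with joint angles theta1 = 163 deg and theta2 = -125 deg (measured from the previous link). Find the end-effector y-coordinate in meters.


y = L1*sin(th1) + L2*sin(th1+th2) = 0.87*sin(163 deg) + 0.95*sin(38 deg) = 0.8392

0.8392 m


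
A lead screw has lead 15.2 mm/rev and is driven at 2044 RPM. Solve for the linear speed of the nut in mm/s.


v = lead * (RPM/60) = 15.2*2044/60 = 517.8133

517.8133 mm/s


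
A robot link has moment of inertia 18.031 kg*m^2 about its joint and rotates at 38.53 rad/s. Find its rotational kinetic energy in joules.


KE = (1/2)*I*omega^2 = 0.5*18.031*38.53^2 = 13384.0588

13384.0588 J


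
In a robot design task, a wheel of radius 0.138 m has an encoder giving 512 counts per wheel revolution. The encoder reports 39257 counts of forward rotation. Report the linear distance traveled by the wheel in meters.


revs = 39257/512 = 76.673828
d = revs * 2*pi*r = 76.673828 * 2*pi*0.138 = 66.4823

66.4823 m


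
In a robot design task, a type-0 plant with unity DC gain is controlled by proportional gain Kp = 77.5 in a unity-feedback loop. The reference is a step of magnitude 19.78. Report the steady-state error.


e_ss = R/(1 + Kp) = 19.78/(1 + 77.5) = 19.78/78.5000 = 0.2520

0.2520


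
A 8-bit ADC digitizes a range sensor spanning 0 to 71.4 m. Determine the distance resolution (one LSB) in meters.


res = range / 2^n = 71.4/2^8 = 71.4/256 = 0.2789

0.2789 m


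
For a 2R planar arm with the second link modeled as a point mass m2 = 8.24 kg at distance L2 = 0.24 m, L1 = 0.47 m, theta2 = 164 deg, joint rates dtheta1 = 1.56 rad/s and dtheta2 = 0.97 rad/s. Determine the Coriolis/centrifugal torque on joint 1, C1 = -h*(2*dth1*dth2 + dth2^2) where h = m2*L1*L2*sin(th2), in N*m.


h = m2*L1*L2*sin(th2) = 8.24*0.47*0.24*sin(164 deg) = 0.256197
C1 = -h*(2*1.56*0.97 + 0.97^2) = -0.256197*3.9673 = -1.0164

-1.0164 N*m


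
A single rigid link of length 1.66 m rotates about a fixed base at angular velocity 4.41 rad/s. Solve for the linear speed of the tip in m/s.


v = L*omega = 1.66 * 4.41 = 7.3206

7.3206 m/s


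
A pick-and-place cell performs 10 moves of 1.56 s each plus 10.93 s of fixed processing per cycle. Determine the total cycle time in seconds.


T = 10*1.56 + 10.93 = 26.5300

26.5300 s


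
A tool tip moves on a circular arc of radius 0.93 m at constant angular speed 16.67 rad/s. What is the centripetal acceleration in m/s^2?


a_c = omega^2 * r = 16.67^2 * 0.93 = 258.4367

258.4367 m/s^2


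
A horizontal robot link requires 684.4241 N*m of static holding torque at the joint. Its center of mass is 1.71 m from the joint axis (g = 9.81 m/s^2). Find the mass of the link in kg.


m = tau / (g*L) = 684.4241 / (9.81 * 1.71) = 40.8000

40.8000 kg


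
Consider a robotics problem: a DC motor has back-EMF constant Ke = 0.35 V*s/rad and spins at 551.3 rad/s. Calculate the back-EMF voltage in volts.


V_emf = Ke * omega = 0.35*551.3 = 192.9550

192.9550 V


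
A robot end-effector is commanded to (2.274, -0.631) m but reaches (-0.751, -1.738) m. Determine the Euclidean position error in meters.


dx = -0.751 - (2.274) = -3.0250, dy = -1.738 - (-0.631) = -1.1070
err = sqrt(9.150625 + 1.225449) = 3.2212

3.2212 m


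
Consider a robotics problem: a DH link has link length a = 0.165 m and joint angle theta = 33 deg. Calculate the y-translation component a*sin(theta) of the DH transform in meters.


a*sin(theta) = 0.165*sin(33 deg) = 0.0899

0.0899 m


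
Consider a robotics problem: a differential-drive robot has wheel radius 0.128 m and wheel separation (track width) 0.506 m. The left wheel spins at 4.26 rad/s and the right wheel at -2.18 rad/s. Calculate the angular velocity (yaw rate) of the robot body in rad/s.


omega = r*(wR - wL)/L = 0.128*(-2.18 - (4.26))/0.506 = -1.6291

-1.6291 rad/s


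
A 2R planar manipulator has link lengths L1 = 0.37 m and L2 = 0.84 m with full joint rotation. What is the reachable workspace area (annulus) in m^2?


r_max = L1 + L2 = 1.2100, r_min = |L1 - L2| = 0.4700
A = pi*(r_max^2 - r_min^2) = pi*(1.4641 - 0.2209) = 3.9056

3.9056 m^2


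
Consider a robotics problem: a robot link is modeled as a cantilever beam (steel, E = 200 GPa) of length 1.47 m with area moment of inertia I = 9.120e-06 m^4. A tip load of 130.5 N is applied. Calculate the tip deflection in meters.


delta = F*L^3/(3*E*I) = 130.5*1.47^3/(3*2.000e+11*9.120e-06)
      = 414.5362515/5472000 = 7.5756e-05

7.5756e-05 m


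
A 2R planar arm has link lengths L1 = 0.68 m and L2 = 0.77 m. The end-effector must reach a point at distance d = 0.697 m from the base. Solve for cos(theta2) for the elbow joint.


cos(th2) = (d^2 - L1^2 - L2^2)/(2*L1*L2) = (0.697^2 - 0.68^2 - 0.77^2)/(2*0.68*0.77) = -0.5438

-0.5438


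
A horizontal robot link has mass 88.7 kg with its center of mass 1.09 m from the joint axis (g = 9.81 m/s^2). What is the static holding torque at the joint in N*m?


tau = m*g*L = 88.7 * 9.81 * 1.09 = 948.4602

948.4602 N*m


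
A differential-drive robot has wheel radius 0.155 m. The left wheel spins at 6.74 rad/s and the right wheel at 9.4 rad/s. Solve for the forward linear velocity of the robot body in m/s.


v = r*(wR + wL)/2 = 0.155*(9.4 + 6.74)/2 = 1.2509

1.2509 m/s


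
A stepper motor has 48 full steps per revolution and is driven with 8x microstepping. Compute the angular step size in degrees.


step = 360/(48*8) = 360/384 = 0.9375

0.9375 degrees


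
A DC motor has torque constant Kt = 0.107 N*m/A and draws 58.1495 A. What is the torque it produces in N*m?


tau = Kt * I = 0.107*58.1495 = 6.2220

6.2220 N*m


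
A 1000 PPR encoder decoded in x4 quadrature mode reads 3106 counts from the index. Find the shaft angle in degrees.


angle = counts * 360 / (PPR*4) = 3106 * 360 / 4000 = 279.5400

279.5400 degrees


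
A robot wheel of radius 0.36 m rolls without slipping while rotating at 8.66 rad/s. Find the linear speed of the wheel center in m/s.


v = omega * r = 8.66 * 0.36 = 3.1176

3.1176 m/s


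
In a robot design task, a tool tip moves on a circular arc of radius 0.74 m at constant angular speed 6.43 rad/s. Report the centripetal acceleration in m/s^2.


a_c = omega^2 * r = 6.43^2 * 0.74 = 30.5952

30.5952 m/s^2


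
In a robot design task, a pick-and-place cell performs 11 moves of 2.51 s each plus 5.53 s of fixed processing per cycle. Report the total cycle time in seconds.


T = 11*2.51 + 5.53 = 33.1400

33.1400 s


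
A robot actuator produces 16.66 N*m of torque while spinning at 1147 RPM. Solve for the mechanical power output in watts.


omega = 1147 * 2*pi/60 = 120.113559 rad/s
P = tau * omega = 16.66 * 120.113559 = 2001.0919

2001.0919 W


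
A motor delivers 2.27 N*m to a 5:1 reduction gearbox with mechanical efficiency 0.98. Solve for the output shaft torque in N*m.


tau_out = tau_in * N * eta = 2.27 * 5 * 0.98 = 11.1230

11.1230 N*m


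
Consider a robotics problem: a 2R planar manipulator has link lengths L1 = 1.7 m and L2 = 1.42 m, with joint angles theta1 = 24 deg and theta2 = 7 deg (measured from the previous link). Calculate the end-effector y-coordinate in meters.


y = L1*sin(th1) + L2*sin(th1+th2) = 1.7*sin(24 deg) + 1.42*sin(31 deg) = 1.4228

1.4228 m


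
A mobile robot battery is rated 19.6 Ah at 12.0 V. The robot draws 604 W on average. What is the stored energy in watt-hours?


E = capacity * V = 19.6*12.0 = 235.2000

235.2000 Wh


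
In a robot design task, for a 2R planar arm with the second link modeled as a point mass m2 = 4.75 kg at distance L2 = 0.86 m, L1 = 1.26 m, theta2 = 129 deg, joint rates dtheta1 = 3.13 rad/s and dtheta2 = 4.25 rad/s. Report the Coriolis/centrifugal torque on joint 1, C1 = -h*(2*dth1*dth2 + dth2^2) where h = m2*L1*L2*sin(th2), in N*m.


h = m2*L1*L2*sin(th2) = 4.75*1.26*0.86*sin(129 deg) = 4.000048
C1 = -h*(2*3.13*4.25 + 4.25^2) = -4.000048*44.6675 = -178.6721

-178.6721 N*m


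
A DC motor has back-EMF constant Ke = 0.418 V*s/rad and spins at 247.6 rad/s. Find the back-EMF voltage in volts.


V_emf = Ke * omega = 0.418*247.6 = 103.4968

103.4968 V


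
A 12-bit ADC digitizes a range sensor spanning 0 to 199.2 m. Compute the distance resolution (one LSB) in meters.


res = range / 2^n = 199.2/2^12 = 199.2/4096 = 0.0486

0.0486 m


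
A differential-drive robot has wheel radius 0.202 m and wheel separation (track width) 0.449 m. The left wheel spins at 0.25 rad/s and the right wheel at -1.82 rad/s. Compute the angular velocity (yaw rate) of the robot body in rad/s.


omega = r*(wR - wL)/L = 0.202*(-1.82 - (0.25))/0.449 = -0.9313

-0.9313 rad/s


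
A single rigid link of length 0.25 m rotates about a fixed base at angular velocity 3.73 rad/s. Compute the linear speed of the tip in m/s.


v = L*omega = 0.25 * 3.73 = 0.9325

0.9325 m/s


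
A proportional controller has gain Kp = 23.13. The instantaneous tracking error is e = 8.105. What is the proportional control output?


u_P = Kp * e = 23.13 * 8.105 = 187.4686

187.4686


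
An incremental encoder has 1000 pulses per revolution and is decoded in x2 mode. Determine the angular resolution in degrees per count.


resolution = 360 / (PPR * 2) = 360 / 2000 = 0.1800

0.1800 degrees


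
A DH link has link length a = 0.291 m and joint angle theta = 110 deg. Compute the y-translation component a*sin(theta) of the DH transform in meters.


a*sin(theta) = 0.291*sin(110 deg) = 0.2735

0.2735 m


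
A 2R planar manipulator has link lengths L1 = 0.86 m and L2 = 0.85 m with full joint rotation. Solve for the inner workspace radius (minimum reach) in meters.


r_min = |L1 - L2| = |0.86 - 0.85| = 0.0100

0.0100 m


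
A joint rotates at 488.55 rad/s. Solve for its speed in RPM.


RPM = 488.55 * 60/(2*pi) = 4665.3088

4665.3088 RPM


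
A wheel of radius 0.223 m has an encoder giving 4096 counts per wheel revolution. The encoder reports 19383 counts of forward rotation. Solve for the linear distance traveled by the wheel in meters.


revs = 19383/4096 = 4.732178
d = revs * 2*pi*r = 4.732178 * 2*pi*0.223 = 6.6305

6.6305 m


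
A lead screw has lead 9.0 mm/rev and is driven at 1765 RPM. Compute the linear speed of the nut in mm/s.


v = lead * (RPM/60) = 9.0*1765/60 = 264.7500

264.7500 mm/s


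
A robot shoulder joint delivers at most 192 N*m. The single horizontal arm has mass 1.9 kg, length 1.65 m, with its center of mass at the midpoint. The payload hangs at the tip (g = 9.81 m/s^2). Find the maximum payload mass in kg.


tau_arm = m_arm*g*(L/2) = 1.9*9.81*1.65/2 = 15.3772 N*m
tau_payload = tau_max - tau_arm = 192 - 15.3772 = 176.6228
m_payload = tau_payload / (g*L) = 176.6228 / (9.81*1.65) = 10.9117

10.9117 kg


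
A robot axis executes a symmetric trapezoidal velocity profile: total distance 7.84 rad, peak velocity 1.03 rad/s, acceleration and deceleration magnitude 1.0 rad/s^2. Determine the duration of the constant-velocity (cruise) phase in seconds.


t_acc = v/a = 1.030000 s, d_acc = v^2/(2a) = 0.530450 rad each
d_cruise = 7.84 - 2*0.530450 = 6.779100 rad
t_cruise = d_cruise/v = 6.779100/1.03 = 6.5817

6.5817 s


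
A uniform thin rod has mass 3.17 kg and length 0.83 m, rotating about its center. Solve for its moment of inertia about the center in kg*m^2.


I = (1/12)*m*L^2 = (1/12)*3.17*0.83^2 = 0.1820

0.1820 kg*m^2


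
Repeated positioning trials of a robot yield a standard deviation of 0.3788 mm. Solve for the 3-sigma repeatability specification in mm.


repeatability = 3*sigma = 3*0.3788 = 1.1364

1.1364 mm


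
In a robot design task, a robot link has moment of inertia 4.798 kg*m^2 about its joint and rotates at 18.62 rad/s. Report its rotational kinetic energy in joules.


KE = (1/2)*I*omega^2 = 0.5*4.798*18.62^2 = 831.7439

831.7439 J
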